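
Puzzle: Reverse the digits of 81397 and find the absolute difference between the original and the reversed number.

Reverse of 81397 is 79318.
|81397 − 79318| = 2079

2079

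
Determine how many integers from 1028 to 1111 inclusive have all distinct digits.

The integers in [1028, 1111] that have all distinct digits: 1028, 1029, 1032, 1034, 1035, 1036, …, 1097, 1098.
51 qualify.

51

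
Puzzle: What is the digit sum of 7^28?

7^28 = 459986536544739960976801
Sum of its 24 digits: 133.

133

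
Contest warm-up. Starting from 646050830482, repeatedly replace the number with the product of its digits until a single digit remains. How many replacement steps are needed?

1

646050830482 → 0 (1 step)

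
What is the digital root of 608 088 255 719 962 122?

6+0+8+0+8+8+2+5+5+7+1+9+9+6+2+1+2+2 = 81
8+1 = 9

9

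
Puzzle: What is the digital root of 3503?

3+5+0+3 = 11
1+1 = 2
(Equivalently, 3503 mod 9 = 2.)

2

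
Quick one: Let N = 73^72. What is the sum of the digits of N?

73^72 = 144293221189140913977721362472630969667936700167295864603630115326503858757762265588581306363043032189947455021651994654634591644685121
Sum of its 135 digits: 595.

595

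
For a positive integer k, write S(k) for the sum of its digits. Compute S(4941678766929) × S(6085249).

S(4941678766929) = 4+9+4+1+6+7+8+7+6+6+9+2+9 = 78.
S(6085249) = 6+0+8+5+2+4+9 = 34.
78 · 34 = 2652.

2652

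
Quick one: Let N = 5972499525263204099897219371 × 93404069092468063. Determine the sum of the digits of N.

5972499525263204099897219371 × 93404069092468063 = 557855758312417021277390819328174973322448373
Sum of its 45 digits: 202.

202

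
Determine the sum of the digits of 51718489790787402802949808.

135

5+1+7+1+8+4+8+9+7+9+0+7+8+7+4+0+2+8+0+2+9+4+9+8+0+8 = 135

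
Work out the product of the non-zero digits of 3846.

3×8×4×6 = 576

576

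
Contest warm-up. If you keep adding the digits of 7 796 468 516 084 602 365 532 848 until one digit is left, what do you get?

6

7+7+9+6+4+6+8+5+1+6+0+8+4+6+0+2+3+6+5+5+3+2+8+4+8 = 123
1+2+3 = 6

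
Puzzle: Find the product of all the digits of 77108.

7×7×1×0×8 = 0

0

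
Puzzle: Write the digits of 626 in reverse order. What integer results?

626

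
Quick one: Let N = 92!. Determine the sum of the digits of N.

540

92! = 12438414054641307255475324325873553077577991715875414356840239582938137710983519518443046123837041347353107486982656753664000000000000000000000
Sum of its 143 digits: 540.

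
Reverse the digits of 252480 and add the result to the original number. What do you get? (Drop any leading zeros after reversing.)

Reverse of 252480 is 84252.
252480 + 84252 = 336732

336732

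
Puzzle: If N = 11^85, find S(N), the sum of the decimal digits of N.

407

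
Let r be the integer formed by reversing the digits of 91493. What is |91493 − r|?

Reverse of 91493 is 39419.
|91493 − 39419| = 52074

52074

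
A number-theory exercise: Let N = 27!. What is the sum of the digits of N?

108

27! = 10888869450418352160768000000
Sum of its 29 digits: 108.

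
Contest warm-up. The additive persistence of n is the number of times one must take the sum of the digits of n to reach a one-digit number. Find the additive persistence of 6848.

2

6848 → 26 → 8 (2 steps)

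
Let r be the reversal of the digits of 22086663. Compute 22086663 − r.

Reverse of 22086663 is 36668022.
22086663 − 36668022 = -14581359

-14581359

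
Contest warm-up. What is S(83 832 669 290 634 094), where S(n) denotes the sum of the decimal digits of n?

8+3+8+3+2+6+6+9+2+9+0+6+3+4+0+9+4 = 82

82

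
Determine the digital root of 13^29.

The digital root of n equals n mod 9 (or 9 when 9 | n), so we need 13^29 mod 9.
13^29 ≡ 7 (mod 9), so the digital root is 7.

7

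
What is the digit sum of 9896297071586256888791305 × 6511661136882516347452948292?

9896297071586256888791305 × 6511661136882516347452948292 = 64441333040092482799380226563821764522414090544201060
Sum of its 53 digits: 194.

194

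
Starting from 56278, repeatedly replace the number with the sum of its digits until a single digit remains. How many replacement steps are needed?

56278 → 28 → 10 → 1 (3 steps)

3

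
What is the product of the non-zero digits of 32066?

3×2×6×6 = 216

216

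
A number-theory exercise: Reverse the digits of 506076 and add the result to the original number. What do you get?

Reverse of 506076 is 670605.
506076 + 670605 = 1176681

1176681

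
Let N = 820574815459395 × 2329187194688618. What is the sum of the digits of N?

820574815459395 × 2329187194688618 = 1911272352451998649259647666110
Sum of its 31 digits: 141.

141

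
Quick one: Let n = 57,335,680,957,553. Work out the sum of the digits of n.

5+7+3+3+5+6+8+0+9+5+7+5+5+3 = 71

71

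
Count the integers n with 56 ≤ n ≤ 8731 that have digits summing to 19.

589

The integers in [56, 8731] that have digits summing to 19: 199, 289, 298, 379, 388, 397, …, 8722, 8731.
589 qualify.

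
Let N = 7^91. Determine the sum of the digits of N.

322

7^91 = 80153343160247310515380886994816022539378033762994852007501964604841680190743
Sum of its 77 digits: 322.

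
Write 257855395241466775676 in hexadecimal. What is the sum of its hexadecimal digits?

257855395241466775676 in base 16 is DFA7663CBB193C87C.
Digit sum: 13+15+10+7+6+6+3+12+11+11+1+9+3+12+8+7+12 = 146.

146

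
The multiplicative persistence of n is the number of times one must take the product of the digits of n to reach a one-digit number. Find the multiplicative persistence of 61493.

4

61493 → 648 → 192 → 18 → 8 (4 steps)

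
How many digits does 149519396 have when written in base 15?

7

149519396 in base 15 is D1D709B, which has 7 digits.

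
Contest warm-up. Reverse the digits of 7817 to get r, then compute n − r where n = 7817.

Reverse of 7817 is 7187.
7817 − 7187 = 630

630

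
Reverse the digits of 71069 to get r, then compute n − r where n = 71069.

-24948

Reverse of 71069 is 96017.
71069 − 96017 = -24948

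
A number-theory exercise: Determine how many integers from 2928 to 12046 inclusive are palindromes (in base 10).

92

The integers in [2928, 12046] that are palindromes (in base 10): 2992, 3003, 3113, 3223, 3333, 3443, …, 11911, 12021.
92 qualify.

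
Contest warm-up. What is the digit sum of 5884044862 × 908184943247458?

5884044862 × 908184943247458 = 5343800949060966839460796
Sum of its 25 digits: 124.

124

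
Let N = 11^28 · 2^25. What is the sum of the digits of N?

194

11^28 · 2^25 = 4838882494809873306569286930233556992
Sum of its 37 digits: 194.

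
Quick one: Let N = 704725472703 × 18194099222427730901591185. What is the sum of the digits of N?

183

704725472703 × 18194099222427730901591185 = 12821845174930667398879528223982923055
Sum of its 38 digits: 183.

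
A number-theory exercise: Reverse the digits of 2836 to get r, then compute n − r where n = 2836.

-3546

Reverse of 2836 is 6382.
2836 − 6382 = -3546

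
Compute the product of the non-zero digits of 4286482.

4×2×8×6×4×8×2 = 24576

24576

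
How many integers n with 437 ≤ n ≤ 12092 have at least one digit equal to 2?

The integers in [437, 12092] that have at least one digit equal to 2: 442, 452, 462, 472, 482, 492, …, 12091, 12092.
3904 qualify.

3904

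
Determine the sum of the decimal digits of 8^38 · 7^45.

307

8^38 · 7^45 = 2222446454720738474321801704882343914959123190806934503276114960751525888
Sum of its 73 digits: 307.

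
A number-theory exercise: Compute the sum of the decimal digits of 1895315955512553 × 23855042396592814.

135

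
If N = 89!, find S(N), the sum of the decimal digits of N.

89! = 16507955160908461081216919262453619309839666236496541854913520707833171034378509739399912570787600662729080382999756800000000000000000000
Sum of its 137 digits: 549.

549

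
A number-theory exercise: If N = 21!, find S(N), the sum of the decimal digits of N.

63

21! = 51090942171709440000
Sum of its 20 digits: 63.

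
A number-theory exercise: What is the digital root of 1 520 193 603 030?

1+5+2+0+1+9+3+6+0+3+0+3+0 = 33
3+3 = 6
(Equivalently, 1 520 193 603 030 mod 9 = 6.)

6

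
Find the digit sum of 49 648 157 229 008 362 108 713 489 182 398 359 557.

182

4+9+6+4+8+1+5+7+2+2+9+0+0+8+3+6+2+1+0+8+7+1+3+4+8+9+1+8+2+3+9+8+3+5+9+5+5+7 = 182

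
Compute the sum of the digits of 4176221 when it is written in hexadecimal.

56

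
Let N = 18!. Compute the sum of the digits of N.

18! = 6402373705728000
Sum of its 16 digits: 54.

54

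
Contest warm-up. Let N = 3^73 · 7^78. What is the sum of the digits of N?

459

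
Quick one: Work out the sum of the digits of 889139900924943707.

92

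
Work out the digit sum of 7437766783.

7+4+3+7+7+6+6+7+8+3 = 58

58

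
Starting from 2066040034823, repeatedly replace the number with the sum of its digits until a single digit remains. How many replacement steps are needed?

2066040034823 → 38 → 11 → 2 (3 steps)

3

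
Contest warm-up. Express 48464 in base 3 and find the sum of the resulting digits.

48464 in base 3 is 2110110222.
Digit sum: 2+1+1+0+1+1+0+2+2+2 = 12.

12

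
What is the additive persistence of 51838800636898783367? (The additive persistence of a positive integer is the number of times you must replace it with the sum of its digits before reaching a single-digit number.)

2

51838800636898783367 → 107 → 8 (2 steps)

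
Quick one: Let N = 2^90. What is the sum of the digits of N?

2^90 = 1237940039285380274899124224
Sum of its 28 digits: 118.

118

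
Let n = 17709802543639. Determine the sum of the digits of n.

1+7+7+0+9+8+0+2+5+4+3+6+3+9 = 64

64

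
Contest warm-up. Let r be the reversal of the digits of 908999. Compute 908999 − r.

-90810

Reverse of 908999 is 999809.
908999 − 999809 = -90810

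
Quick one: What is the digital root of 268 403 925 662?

8

2+6+8+4+0+3+9+2+5+6+6+2 = 53
5+3 = 8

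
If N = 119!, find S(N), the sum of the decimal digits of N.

119! = 55745857612076058813234317117419771556272886109483581752463927935846946310374691578057284710599874844234646982443450754604453404911734348832487342619913750049708004343808000000000000000000000000000
Sum of its 197 digits: 774.

774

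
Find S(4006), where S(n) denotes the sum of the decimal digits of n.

4+0+0+6 = 10

10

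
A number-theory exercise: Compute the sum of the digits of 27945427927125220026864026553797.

140

2+7+9+4+5+4+2+7+9+2+7+1+2+5+2+2+0+0+2+6+8+6+4+0+2+6+5+5+3+7+9+7 = 140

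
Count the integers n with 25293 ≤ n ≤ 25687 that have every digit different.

119

The integers in [25293, 25687] that have every digit different: 25301, 25304, 25306, 25307, 25308, 25309, …, 25684, 25687.
119 qualify.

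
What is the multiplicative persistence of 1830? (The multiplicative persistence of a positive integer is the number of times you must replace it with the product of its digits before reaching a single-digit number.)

1

1830 → 0 (1 step)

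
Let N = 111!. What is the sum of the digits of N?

693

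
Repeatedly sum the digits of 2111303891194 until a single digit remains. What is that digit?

7

2+1+1+1+3+0+3+8+9+1+1+9+4 = 43
4+3 = 7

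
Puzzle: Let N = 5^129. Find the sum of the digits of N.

431

5^129 = 1469367938527859384960920671527807097273331945965109401885939632848021574318408966064453125
Sum of its 91 digits: 431.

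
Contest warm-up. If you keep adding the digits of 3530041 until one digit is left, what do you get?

3+5+3+0+0+4+1 = 16
1+6 = 7

7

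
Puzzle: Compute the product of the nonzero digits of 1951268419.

155520

1×9×5×1×2×6×8×4×1×9 = 155520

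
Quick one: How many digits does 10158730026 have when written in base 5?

10158730026 in base 5 is 131301113330101, which has 15 digits.

15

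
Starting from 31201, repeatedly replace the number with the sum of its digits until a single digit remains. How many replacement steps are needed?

31201 → 7 (1 step)

1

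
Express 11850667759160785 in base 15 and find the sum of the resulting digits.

79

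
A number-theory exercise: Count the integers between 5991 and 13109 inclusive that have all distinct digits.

2730

The integers in [5991, 13109] that have all distinct digits: 6012, 6013, 6014, 6015, 6017, 6018, …, 13097, 13098.
2730 qualify.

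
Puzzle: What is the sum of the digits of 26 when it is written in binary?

3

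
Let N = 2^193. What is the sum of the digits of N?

254

2^193 = 12554203470773361527671578846415332832204710888928069025792
Sum of its 59 digits: 254.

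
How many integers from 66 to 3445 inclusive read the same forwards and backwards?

119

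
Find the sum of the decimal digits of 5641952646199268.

83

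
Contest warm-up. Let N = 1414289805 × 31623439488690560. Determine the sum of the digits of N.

1414289805 × 31623439488690560 = 44724708067889471807740800
Sum of its 26 digits: 120.

120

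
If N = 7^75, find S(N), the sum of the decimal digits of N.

262

7^75 = 2411865032257058775038130904326570702735480588505508642005857943
Sum of its 64 digits: 262.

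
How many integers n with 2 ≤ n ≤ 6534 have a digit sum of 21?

The integers in [2, 6534] that have a digit sum of 21: 399, 489, 498, 579, 588, 597, …, 6519, 6528.
328 qualify.

328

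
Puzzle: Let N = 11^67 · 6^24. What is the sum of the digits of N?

11^67 · 6^24 = 28115118272687835925023696833526126828337242304805517739360304687112034119700526521122816
Sum of its 89 digits: 351.

351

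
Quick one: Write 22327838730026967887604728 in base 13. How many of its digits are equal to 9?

3

22327838730026967887604728 in base 13 is 6C4AC4C00C9C78496303973.
The digit 9 appears 3 times.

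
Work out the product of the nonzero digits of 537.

5×3×7 = 105

105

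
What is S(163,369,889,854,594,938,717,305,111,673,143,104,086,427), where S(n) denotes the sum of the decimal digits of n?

1+6+3+3+6+9+8+8+9+8+5+4+5+9+4+9+3+8+7+1+7+3+0+5+1+1+1+6+7+3+1+4+3+1+0+4+0+8+6+4+2+7 = 190

190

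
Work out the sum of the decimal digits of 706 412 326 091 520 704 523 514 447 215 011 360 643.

126

7+0+6+4+1+2+3+2+6+0+9+1+5+2+0+7+0+4+5+2+3+5+1+4+4+4+7+2+1+5+0+1+1+3+6+0+6+4+3 = 126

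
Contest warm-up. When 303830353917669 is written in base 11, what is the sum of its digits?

303830353917669 in base 11 is 8889A802A44567.
Digit sum: 8+8+8+9+10+8+0+2+10+4+4+5+6+7 = 89.

89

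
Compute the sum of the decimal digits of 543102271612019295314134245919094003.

5+4+3+1+0+2+2+7+1+6+1+2+0+1+9+2+9+5+3+1+4+1+3+4+2+4+5+9+1+9+0+9+4+0+0+3 = 122

122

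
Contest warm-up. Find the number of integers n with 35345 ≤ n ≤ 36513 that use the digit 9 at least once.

The integers in [35345, 36513] that use the digit 9 at least once: 35349, 35359, 35369, 35379, 35389, 35390, …, 36499, 36509.
306 qualify.

306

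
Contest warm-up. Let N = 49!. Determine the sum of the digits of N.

225

49! = 608281864034267560872252163321295376887552831379210240000000000
Sum of its 63 digits: 225.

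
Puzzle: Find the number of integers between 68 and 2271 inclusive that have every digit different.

1293

The integers in [68, 2271] that have every digit different: 68, 69, 70, 71, 72, 73, …, 2197, 2198.
1293 qualify.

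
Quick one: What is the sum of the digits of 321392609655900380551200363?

96

3+2+1+3+9+2+6+0+9+6+5+5+9+0+0+3+8+0+5+5+1+2+0+0+3+6+3 = 96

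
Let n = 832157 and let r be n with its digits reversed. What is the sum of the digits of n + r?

Reversal of 832157 is 751238; 832157 + 751238 = 1583395.
Digit sum of 1583395: 1+5+8+3+3+9+5 = 34.

34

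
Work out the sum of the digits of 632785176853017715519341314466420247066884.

180

6+3+2+7+8+5+1+7+6+8+5+3+0+1+7+7+1+5+5+1+9+3+4+1+3+1+4+4+6+6+4+2+0+2+4+7+0+6+6+8+8+4 = 180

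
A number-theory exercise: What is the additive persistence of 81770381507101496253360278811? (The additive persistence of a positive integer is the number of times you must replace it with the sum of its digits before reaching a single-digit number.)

2

81770381507101496253360278811 → 114 → 6 (2 steps)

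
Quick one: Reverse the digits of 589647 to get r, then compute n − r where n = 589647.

-157338

Reverse of 589647 is 746985.
589647 − 746985 = -157338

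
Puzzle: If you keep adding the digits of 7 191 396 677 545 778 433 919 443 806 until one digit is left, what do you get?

2

7+1+9+1+3+9+6+6+7+7+5+4+5+7+7+8+4+3+3+9+1+9+4+4+3+8+0+6 = 146
1+4+6 = 11
1+1 = 2
(Equivalently, 7 191 396 677 545 778 433 919 443 806 mod 9 = 2.)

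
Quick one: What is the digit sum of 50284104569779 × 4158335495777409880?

50284104569779 × 4158335495777409880 = 209098176905895079705104344016520
Sum of its 33 digits: 136.

136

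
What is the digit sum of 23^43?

284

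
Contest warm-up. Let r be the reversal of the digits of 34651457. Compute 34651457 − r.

-40764186

Reverse of 34651457 is 75415643.
34651457 − 75415643 = -40764186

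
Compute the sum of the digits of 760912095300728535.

72

7+6+0+9+1+2+0+9+5+3+0+0+7+2+8+5+3+5 = 72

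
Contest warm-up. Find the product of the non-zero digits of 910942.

9×1×9×4×2 = 648

648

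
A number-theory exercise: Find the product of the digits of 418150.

0

4×1×8×1×5×0 = 0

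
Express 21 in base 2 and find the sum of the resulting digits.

3

21 in base 2 is 10101.
Digit sum: 1+0+1+0+1 = 3.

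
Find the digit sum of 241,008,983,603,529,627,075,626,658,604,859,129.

164

2+4+1+0+0+8+9+8+3+6+0+3+5+2+9+6+2+7+0+7+5+6+2+6+6+5+8+6+0+4+8+5+9+1+2+9 = 164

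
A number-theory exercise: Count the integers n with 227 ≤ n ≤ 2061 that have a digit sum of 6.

The integers in [227, 2061] that have a digit sum of 6: 231, 240, 303, 312, 321, 330, …, 2031, 2040.
38 qualify.

38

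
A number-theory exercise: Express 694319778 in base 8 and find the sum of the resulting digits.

694319778 in base 8 is 5130475242.
Digit sum: 5+1+3+0+4+7+5+2+4+2 = 33.

33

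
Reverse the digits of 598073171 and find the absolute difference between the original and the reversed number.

Reverse of 598073171 is 171370895.
|598073171 − 171370895| = 426702276

426702276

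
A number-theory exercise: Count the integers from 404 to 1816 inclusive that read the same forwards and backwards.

68

The integers in [404, 1816] that read the same forwards and backwards: 404, 414, 424, 434, 444, 454, …, 1661, 1771.
68 qualify.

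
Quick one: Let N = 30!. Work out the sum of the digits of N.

117

30! = 265252859812191058636308480000000
Sum of its 33 digits: 117.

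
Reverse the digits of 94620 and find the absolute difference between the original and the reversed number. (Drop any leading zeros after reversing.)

Reverse of 94620 is 2649.
|94620 − 2649| = 91971

91971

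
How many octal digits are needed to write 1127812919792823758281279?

27

1127812919792823758281279 in base 8 is 356645561432152046250155077, which has 27 digits.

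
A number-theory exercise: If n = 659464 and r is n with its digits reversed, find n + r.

1124420

Reverse of 659464 is 464956.
659464 + 464956 = 1124420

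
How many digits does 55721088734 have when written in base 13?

55721088734 in base 13 is 534011282C, which has 10 digits.

10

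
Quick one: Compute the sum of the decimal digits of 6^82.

6^82 = 6432836768856613963131569182419760736218287828057662753064615936
Sum of its 64 digits: 306.

306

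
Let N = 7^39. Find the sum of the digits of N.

136

7^39 = 909543680129861140820205019889143
Sum of its 33 digits: 136.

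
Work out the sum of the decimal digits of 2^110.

121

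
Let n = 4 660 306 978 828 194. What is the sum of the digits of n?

81

4+6+6+0+3+0+6+9+7+8+8+2+8+1+9+4 = 81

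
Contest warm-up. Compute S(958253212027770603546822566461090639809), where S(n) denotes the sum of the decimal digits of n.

9+5+8+2+5+3+2+1+2+0+2+7+7+7+0+6+0+3+5+4+6+8+2+2+5+6+6+4+6+1+0+9+0+6+3+9+8+0+9 = 168

168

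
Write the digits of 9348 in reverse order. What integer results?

8439

Reversing 9348 gives 8439.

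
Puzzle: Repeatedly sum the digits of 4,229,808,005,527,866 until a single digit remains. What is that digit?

9

4+2+2+9+8+0+8+0+0+5+5+2+7+8+6+6 = 72
7+2 = 9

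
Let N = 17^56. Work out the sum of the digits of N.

307

17^56 = 803784444631904346795840040159891735261368357513214245352923986167681
Sum of its 69 digits: 307.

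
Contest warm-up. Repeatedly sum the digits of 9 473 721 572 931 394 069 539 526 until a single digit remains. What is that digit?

4

9+4+7+3+7+2+1+5+7+2+9+3+1+3+9+4+0+6+9+5+3+9+5+2+6 = 121
1+2+1 = 4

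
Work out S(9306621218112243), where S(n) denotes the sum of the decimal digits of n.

9+3+0+6+6+2+1+2+1+8+1+1+2+2+4+3 = 51

51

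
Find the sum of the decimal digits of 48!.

234

48! = 12413915592536072670862289047373375038521486354677760000000000
Sum of its 62 digits: 234.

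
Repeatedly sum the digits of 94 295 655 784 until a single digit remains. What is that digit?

1

9+4+2+9+5+6+5+5+7+8+4 = 64
6+4 = 10
1+0 = 1
(Equivalently, 94 295 655 784 mod 9 = 1.)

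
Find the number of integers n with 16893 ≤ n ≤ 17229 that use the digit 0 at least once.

The integers in [16893, 17229] that use the digit 0 at least once: 16900, 16901, 16902, 16903, 16904, 16905, …, 17210, 17220.
150 qualify.

150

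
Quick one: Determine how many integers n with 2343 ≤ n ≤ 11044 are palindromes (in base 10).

87

The integers in [2343, 11044] that are palindromes (in base 10): 2442, 2552, 2662, 2772, 2882, 2992, …, 10901, 11011.
87 qualify.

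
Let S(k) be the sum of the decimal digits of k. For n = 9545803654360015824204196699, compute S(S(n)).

First digit sum: 124.
1+2+4 = 7.

7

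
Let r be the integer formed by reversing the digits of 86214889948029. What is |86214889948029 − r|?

Reverse of 86214889948029 is 92084998841268.
|86214889948029 − 92084998841268| = 5870108893239

5870108893239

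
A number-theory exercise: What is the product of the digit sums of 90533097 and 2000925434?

1044

S(90533097) = 9+0+5+3+3+0+9+7 = 36.
S(2000925434) = 2+0+0+0+9+2+5+4+3+4 = 29.
36 · 29 = 1044.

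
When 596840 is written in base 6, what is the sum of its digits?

20

596840 in base 6 is 20443052.
Digit sum: 2+0+4+4+3+0+5+2 = 20.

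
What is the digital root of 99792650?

9+9+7+9+2+6+5+0 = 47
4+7 = 11
1+1 = 2

2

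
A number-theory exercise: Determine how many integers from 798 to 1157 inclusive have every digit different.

201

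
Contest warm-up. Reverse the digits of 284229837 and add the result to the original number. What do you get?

1023152319

Reverse of 284229837 is 738922482.
284229837 + 738922482 = 1023152319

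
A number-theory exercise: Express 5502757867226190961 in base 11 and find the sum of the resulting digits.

111

5502757867226190961 in base 11 is A98353269A75568375.
Digit sum: 10+9+8+3+5+3+2+6+9+10+7+5+5+6+8+3+7+5 = 111.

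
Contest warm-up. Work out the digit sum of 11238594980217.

60

1+1+2+3+8+5+9+4+9+8+0+2+1+7 = 60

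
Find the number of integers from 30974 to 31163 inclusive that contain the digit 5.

37

The integers in [30974, 31163] that contain the digit 5: 30975, 30985, 30995, 31005, 31015, 31025, …, 31158, 31159.
37 qualify.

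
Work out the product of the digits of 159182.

720

1×5×9×1×8×2 = 720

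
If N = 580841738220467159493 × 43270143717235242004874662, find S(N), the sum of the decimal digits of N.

195

580841738220467159493 × 43270143717235242004874662 = 25133105489768344197154737140331711190628466366
Sum of its 47 digits: 195.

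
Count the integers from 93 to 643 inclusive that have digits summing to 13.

The integers in [93, 643] that have digits summing to 13: 94, 139, 148, 157, 166, 175, …, 634, 643.
49 qualify.

49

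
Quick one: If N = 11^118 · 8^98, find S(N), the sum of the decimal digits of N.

988

11^118 · 8^98 = 24386842525101952491609528529305227095939516267571814871057566876108284630361966447881611526562950307979636222264489803244482929440867305818988730469341266094492087717381310425783085836436145725365818078898683904
Sum of its 212 digits: 988.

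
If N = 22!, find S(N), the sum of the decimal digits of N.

22! = 1124000727777607680000
Sum of its 22 digits: 72.

72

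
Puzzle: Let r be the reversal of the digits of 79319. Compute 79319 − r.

Reverse of 79319 is 91397.
79319 − 91397 = -12078

-12078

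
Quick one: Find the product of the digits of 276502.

2×7×6×5×0×2 = 0

0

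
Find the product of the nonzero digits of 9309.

9×3×9 = 243

243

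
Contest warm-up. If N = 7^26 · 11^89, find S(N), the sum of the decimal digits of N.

7^26 · 11^89 = 4534172300200326431213694511414530105739491023501826349037940750265918882149362723893167222928130193327013512057659
Sum of its 115 digits: 434.

434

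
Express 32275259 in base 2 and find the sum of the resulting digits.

17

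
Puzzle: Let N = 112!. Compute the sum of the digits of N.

112! = 197450685722107402353682037275992488341277868034975337796656295094902858969771811440894224355027779366597957338237853638272334919686385621811850780464277094400000000000000000000000000
Sum of its 183 digits: 765.

765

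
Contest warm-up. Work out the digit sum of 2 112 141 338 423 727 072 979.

2+1+1+2+1+4+1+3+3+8+4+2+3+7+2+7+0+7+2+9+7+9 = 85

85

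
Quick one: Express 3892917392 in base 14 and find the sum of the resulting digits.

52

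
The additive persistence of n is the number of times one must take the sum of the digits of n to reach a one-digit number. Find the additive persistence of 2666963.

2666963 → 38 → 11 → 2 (3 steps)

3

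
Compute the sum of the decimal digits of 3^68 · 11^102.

621

3^68 · 11^102 = 4637663213903414763044976165975357307747454050097074351229922479174877602148961443929951763497444953624311633352830672363562366460744169081
Sum of its 139 digits: 621.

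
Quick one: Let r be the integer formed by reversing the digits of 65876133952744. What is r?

Reversing 65876133952744 gives 44725933167856.

44725933167856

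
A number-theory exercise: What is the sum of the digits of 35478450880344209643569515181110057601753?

164

3+5+4+7+8+4+5+0+8+8+0+3+4+4+2+0+9+6+4+3+5+6+9+5+1+5+1+8+1+1+1+0+0+5+7+6+0+1+7+5+3 = 164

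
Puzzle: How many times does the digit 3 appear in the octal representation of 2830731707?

2

2830731707 in base 8 is 25056304673.
The digit 3 appears 2 times.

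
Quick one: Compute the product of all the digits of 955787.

88200

9×5×5×7×8×7 = 88200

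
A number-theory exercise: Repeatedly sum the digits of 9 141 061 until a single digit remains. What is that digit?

4

9+1+4+1+0+6+1 = 22
2+2 = 4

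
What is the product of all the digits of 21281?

2×1×2×8×1 = 32

32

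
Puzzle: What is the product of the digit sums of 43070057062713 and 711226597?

1800

S(43070057062713) = 4+3+0+7+0+0+5+7+0+6+2+7+1+3 = 45.
S(711226597) = 7+1+1+2+2+6+5+9+7 = 40.
45 · 40 = 1800.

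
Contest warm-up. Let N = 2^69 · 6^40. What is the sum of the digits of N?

2^69 · 6^40 = 7890776021272334305312069062939921011977683166298112
Sum of its 52 digits: 216.

216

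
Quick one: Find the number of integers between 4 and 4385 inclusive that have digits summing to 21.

176

The integers in [4, 4385] that have digits summing to 21: 399, 489, 498, 579, 588, 597, …, 4368, 4377.
176 qualify.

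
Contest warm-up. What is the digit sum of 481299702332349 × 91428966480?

481299702332349 × 91428966480 = 44004734351378314540661520
Sum of its 26 digits: 90.

90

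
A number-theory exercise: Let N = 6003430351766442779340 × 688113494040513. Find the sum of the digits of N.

144

6003430351766442779340 × 688113494040513 = 4131041435582872986683832310279401420
Sum of its 37 digits: 144.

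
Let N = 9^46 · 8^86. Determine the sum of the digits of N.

9^46 · 8^86 = 36382648908098054332776026379584357298238411310396552675307550042150828013035559842997773728814664547547554180984685461504
Sum of its 122 digits: 558.

558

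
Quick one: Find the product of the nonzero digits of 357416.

3×5×7×4×1×6 = 2520

2520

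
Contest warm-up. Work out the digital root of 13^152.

7

The digital root of n equals n mod 9 (or 9 when 9 | n), so we need 13^152 mod 9.
13^152 ≡ 7 (mod 9), so the digital root is 7.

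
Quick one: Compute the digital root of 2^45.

8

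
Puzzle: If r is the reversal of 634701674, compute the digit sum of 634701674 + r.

22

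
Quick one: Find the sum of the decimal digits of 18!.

54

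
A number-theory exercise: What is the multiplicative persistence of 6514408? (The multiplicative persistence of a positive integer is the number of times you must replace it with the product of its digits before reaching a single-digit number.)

1

6514408 → 0 (1 step)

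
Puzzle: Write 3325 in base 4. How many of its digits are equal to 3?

4

3325 in base 4 is 303331.
The digit 3 appears 4 times.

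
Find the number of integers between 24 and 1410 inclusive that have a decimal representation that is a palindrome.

The integers in [24, 1410] that have a decimal representation that is a palindrome: 33, 44, 55, 66, 77, 88, …, 1221, 1331.
101 qualify.

101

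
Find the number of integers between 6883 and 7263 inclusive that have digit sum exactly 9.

The integers in [6883, 7263] that have digit sum exactly 9: 7002, 7011, 7020, 7101, 7110, 7200.
6 qualify.

6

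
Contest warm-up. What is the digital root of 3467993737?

3+4+6+7+9+9+3+7+3+7 = 58
5+8 = 13
1+3 = 4

4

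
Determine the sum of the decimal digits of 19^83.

505

19^83 = 13694585098795051015573767467175826215309578754118269560782501486876937874230165483164062342194313549688459
Sum of its 107 digits: 505.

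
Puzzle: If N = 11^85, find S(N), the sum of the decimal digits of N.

407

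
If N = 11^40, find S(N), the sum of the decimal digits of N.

11^40 = 452592555681759518058893560348969204658401
Sum of its 42 digits: 205.

205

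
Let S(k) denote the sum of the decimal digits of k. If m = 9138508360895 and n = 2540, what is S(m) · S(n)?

715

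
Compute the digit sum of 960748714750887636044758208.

9+6+0+7+4+8+7+1+4+7+5+0+8+8+7+6+3+6+0+4+4+7+5+8+2+0+8 = 134

134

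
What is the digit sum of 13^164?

13^164 = 486082267741725686461465072367119801511462184354442617737871858732262474061213473291414191485583808473845624851371982707918018983381062939958751597905920603096765580665918344056082961
Sum of its 183 digits: 835.

835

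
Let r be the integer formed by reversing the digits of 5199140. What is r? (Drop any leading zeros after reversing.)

419915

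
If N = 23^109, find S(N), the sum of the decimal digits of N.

635

23^109 = 26812303450733693503621576264539668870026778091579770374980250996291755981406057466053716000120721093802383999645322975643003150920956174232521249463
Sum of its 149 digits: 635.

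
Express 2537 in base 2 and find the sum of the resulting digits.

7

2537 in base 2 is 100111101001.
Digit sum: 1+0+0+1+1+1+1+0+1+0+0+1 = 7.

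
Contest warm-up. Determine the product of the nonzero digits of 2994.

2×9×9×4 = 648

648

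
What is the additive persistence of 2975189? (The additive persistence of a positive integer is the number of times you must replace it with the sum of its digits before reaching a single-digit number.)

2975189 → 41 → 5 (2 steps)

2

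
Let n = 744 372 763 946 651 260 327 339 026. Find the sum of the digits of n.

117

7+4+4+3+7+2+7+6+3+9+4+6+6+5+1+2+6+0+3+2+7+3+3+9+0+2+6 = 117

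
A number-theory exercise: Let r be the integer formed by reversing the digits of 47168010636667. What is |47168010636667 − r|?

Reverse of 47168010636667 is 76663601086174.
|47168010636667 − 76663601086174| = 29495590449507

29495590449507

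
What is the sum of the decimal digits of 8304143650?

34

8+3+0+4+1+4+3+6+5+0 = 34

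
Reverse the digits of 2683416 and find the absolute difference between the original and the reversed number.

Reverse of 2683416 is 6143862.
|2683416 − 6143862| = 3460446

3460446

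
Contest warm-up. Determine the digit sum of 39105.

18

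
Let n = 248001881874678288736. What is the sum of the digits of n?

2+4+8+0+0+1+8+8+1+8+7+4+6+7+8+2+8+8+7+3+6 = 106

106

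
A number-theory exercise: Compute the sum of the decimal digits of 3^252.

540

3^252 = 1716153733051169540307898602341497569311343837142335036933392894197976205305758468407429248816168018787798340006776536241
Sum of its 121 digits: 540.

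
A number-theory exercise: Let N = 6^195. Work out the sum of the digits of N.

6^195 = 54890075078707227468746771028648885332174478569250183834295149040009378800105419112534997343204359220269137791496415873322333492864917083639919700606976
Sum of its 152 digits: 684.

684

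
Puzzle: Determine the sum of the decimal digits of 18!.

18! = 6402373705728000
Sum of its 16 digits: 54.

54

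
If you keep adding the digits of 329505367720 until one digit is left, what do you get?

3+2+9+5+0+5+3+6+7+7+2+0 = 49
4+9 = 13
1+3 = 4

4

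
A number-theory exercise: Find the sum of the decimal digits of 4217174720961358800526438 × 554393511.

4217174720961358800526438 × 554393511 = 2337974300054213000754600611143818
Sum of its 34 digits: 108.

108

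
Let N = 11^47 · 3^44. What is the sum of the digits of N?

324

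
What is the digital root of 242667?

2+4+2+6+6+7 = 27
2+7 = 9

9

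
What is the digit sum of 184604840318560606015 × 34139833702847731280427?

184604840318560606015 × 34139833702847731280427 = 6302378549216419091016716174640697027968405
Sum of its 43 digits: 186.

186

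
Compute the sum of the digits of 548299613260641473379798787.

145

5+4+8+2+9+9+6+1+3+2+6+0+6+4+1+4+7+3+3+7+9+7+9+8+7+8+7 = 145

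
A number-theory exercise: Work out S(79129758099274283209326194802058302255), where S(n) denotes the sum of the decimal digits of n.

168

7+9+1+2+9+7+5+8+0+9+9+2+7+4+2+8+3+2+0+9+3+2+6+1+9+4+8+0+2+0+5+8+3+0+2+2+5+5 = 168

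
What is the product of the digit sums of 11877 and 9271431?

648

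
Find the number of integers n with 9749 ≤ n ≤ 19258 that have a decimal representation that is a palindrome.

95

The integers in [9749, 19258] that have a decimal representation that is a palindrome: 9779, 9889, 9999, 10001, 10101, 10201, …, 19091, 19191.
95 qualify.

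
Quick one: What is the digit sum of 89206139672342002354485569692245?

8+9+2+0+6+1+3+9+6+7+2+3+4+2+0+0+2+3+5+4+4+8+5+5+6+9+6+9+2+2+4+5 = 141

141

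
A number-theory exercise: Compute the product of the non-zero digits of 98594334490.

9×8×5×9×4×3×3×4×4×9 = 16796160

16796160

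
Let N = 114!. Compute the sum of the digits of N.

648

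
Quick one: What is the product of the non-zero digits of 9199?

729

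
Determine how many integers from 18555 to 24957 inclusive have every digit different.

1805

The integers in [18555, 24957] that have every digit different: 18560, 18562, 18563, 18564, 18567, 18569, …, 24956, 24957.
1805 qualify.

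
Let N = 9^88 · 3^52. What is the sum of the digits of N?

495

9^88 · 3^52 = 6076396096647706909168138770838836135530328017648434830996201971201776350890241322455818405320466786549738961
Sum of its 109 digits: 495.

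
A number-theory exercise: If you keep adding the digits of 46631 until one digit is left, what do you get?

2

4+6+6+3+1 = 20
2+0 = 2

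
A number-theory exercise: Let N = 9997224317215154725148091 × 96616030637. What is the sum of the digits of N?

162

9997224317215154725148091 × 96616030637 = 965892130917020795445603274418063967
Sum of its 36 digits: 162.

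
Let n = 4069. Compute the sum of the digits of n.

4+0+6+9 = 19

19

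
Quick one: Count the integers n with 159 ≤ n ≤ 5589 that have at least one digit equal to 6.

1443

The integers in [159, 5589] that have at least one digit equal to 6: 160, 161, 162, 163, 164, 165, …, 5576, 5586.
1443 qualify.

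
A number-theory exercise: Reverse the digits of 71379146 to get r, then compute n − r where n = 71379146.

7181829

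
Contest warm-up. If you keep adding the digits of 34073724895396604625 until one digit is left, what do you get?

3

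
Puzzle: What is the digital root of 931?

9+3+1 = 13
1+3 = 4

4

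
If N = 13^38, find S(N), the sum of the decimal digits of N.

13^38 = 2137210935411428674141543654682486133398329
Sum of its 43 digits: 178.

178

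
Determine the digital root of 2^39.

8

The digital root of n equals n mod 9 (or 9 when 9 | n), so we need 2^39 mod 9.
2^39 ≡ 8 (mod 9), so the digital root is 8.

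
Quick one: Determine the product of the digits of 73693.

7×3×6×9×3 = 3402

3402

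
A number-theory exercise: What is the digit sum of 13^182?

13^182 = 54662579231026073657298552411538137134299593096113147512534385581274371514132569567160898822539391393364140223398426983538070977189528264089986484943864869156795023379460044446016086813346413728515374969
Sum of its 203 digits: 934.

934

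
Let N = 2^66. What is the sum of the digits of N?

109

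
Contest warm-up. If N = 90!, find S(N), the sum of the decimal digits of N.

585

90! = 1485715964481761497309522733620825737885569961284688766942216863704985393094065876545992131370884059645617234469978112000000000000000000000
Sum of its 139 digits: 585.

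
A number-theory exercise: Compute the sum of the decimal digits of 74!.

74! = 330788544151938641225953028221253782145683251820934971170611926835411235700971565459250872320000000000000000
Sum of its 108 digits: 378.

378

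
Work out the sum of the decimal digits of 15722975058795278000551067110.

1+5+7+2+2+9+7+5+0+5+8+7+9+5+2+7+8+0+0+0+5+5+1+0+6+7+1+1+0 = 115

115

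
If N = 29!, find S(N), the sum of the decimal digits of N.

126

29! = 8841761993739701954543616000000
Sum of its 31 digits: 126.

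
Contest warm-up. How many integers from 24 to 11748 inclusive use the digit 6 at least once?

The integers in [24, 11748] that use the digit 6 at least once: 26, 36, 46, 56, 60, 61, …, 11736, 11746.
3927 qualify.

3927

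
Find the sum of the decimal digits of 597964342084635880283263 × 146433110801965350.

597964342084635880283263 × 146433110801965350 = 87561778760103798054890625391855110937050
Sum of its 41 digits: 186.

186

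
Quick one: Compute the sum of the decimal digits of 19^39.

19^39 = 74368742344158402044370289529129338200416023056379
Sum of its 50 digits: 199.

199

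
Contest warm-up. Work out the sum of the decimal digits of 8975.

29

8+9+7+5 = 29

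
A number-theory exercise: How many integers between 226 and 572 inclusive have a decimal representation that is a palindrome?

34

The integers in [226, 572] that have a decimal representation that is a palindrome: 232, 242, 252, 262, 272, 282, …, 555, 565.
34 qualify.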